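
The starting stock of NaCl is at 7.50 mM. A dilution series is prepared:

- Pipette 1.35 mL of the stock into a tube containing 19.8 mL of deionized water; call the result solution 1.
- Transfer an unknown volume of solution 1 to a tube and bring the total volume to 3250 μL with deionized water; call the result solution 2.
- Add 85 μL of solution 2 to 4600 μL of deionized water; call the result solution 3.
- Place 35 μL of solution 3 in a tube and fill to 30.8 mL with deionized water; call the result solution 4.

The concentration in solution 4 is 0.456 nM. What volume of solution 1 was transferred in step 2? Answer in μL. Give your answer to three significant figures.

Step 1: 1.35 mL + 19.8 mL = 21.15 mL total → factor 21.15/1.35 = 15.667
Step 2: v brought to 3250 μL → factor = 3250 μL/v
Step 3: 85 μL + 4600 μL = 4685 μL total → factor 4685/85 = 55.118
Step 4: 35 μL brought to 30.8 mL → factor 30800/35 = 880
Product of known-step factors = 7.5989 × 10^5
Overall factor = 7.50 mM / (0.456 nM) = 1.6447 × 10^7
Step-2 factor = 1.6447 × 10^7 / 7.5989 × 10^5 = 21.644
v = 3250 μL / 21.644 = 150 μL

150 μL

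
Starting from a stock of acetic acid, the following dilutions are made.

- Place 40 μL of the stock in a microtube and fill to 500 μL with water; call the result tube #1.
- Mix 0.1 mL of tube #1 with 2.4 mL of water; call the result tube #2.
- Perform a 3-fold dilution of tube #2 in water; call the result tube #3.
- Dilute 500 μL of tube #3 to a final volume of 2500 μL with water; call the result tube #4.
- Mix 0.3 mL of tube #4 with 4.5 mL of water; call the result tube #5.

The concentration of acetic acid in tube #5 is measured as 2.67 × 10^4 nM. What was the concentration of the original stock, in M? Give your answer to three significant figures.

Step 1: 40 μL brought to 500 μL → factor 500/40 = 12.5
Step 2: 0.1 mL + 2.4 mL = 2.5 mL total → factor 2.5/0.1 = 25
Step 3: 3-fold → factor 3
Step 4: 500 μL brought to 2500 μL → factor 2500/500 = 5
Step 5: 0.3 mL + 4.5 mL = 4.8 mL total → factor 4.8/0.3 = 16
Overall dilution factor = 12.5 × 25 × 3 × 5 × 16 = 75000
Stock = 2.67 × 10^4 nM × 75000 = 2.002 × 10^9 nM = 2.00 M

2.00 M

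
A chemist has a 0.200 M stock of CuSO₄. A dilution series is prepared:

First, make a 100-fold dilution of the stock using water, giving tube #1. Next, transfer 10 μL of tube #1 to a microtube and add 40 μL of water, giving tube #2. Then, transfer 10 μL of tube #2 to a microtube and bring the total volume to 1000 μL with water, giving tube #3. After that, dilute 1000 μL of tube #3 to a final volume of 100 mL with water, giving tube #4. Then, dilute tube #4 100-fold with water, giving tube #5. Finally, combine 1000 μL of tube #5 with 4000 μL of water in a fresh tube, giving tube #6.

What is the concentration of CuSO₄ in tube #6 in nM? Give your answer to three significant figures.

0.0800 nM

Step 1: 100-fold → factor 100
Step 2: 10 μL + 40 μL = 50 μL total → factor 50/10 = 5
Step 3: 10 μL brought to 1000 μL → factor 1000/10 = 100
Step 4: 1000 μL brought to 100 mL → factor 1 × 10^5/1000 = 100
Step 5: 100-fold → factor 100
Step 6: 1000 μL + 4000 μL = 5000 μL total → factor 5000/1000 = 5
Overall dilution factor = 100 × 5 × 100 × 100 × 100 × 5 = 2.5 × 10^9
Final = 0.200 M / 2.5 × 10^9 = 8.000 × 10^-11 M = 0.0800 nM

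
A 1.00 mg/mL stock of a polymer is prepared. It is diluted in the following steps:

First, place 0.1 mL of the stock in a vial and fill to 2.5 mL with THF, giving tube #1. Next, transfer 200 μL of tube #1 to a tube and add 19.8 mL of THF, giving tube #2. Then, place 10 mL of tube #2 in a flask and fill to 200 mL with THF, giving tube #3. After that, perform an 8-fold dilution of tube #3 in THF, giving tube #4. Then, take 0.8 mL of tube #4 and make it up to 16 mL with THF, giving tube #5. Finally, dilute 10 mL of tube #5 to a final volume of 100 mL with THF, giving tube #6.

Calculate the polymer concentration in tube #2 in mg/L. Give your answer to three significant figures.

0.400 mg/L

Step 1: 0.1 mL brought to 2.5 mL → factor 2.5/0.1 = 25
Step 2: 200 μL + 19.8 mL = 20000 μL total → factor 20000/200 = 100
Dilution factor through tube #2 = 25 × 100 = 2500
[tube #2] = 1.00 mg/mL / 2500 = 0.0004000 mg/mL = 0.400 mg/L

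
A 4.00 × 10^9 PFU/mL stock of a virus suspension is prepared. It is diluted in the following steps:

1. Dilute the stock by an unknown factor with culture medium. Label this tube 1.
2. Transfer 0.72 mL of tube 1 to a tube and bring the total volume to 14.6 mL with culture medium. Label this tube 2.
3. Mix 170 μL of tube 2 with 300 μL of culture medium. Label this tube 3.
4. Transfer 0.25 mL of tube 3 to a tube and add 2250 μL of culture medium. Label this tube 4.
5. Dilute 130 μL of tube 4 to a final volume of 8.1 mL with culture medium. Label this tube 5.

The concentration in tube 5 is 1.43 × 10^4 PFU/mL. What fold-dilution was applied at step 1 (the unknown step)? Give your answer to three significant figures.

Step 1: unknown factor x
Step 2: 0.72 mL brought to 14.6 mL → factor 14.6/0.72 = 20.278
Step 3: 170 μL + 300 μL = 470 μL total → factor 470/170 = 2.7647
Step 4: 0.25 mL + 2250 μL = 2.5 mL total → factor 2.5/0.25 = 10
Step 5: 130 μL brought to 8.1 mL → factor 8100/130 = 62.308
Product of known-step factors = 34931
Overall factor = 4.00 × 10^9 PFU/mL / (1.43 × 10^4 PFU/mL) = 2.7972 × 10^5
x = 2.7972 × 10^5 / 34931 = 8.01

8.01-fold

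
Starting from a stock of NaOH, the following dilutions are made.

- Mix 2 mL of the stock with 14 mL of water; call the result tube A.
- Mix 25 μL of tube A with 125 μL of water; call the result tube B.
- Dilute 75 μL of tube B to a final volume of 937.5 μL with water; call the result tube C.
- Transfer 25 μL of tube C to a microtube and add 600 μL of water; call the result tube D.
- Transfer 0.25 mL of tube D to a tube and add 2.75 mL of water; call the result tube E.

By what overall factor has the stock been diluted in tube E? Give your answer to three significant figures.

1.80 × 10^5

Step 1: 2 mL + 14 mL = 16 mL total → factor 16/2 = 8
Step 2: 25 μL + 125 μL = 150 μL total → factor 150/25 = 6
Step 3: 75 μL brought to 937.5 μL → factor 937.5/75 = 12.5
Step 4: 25 μL + 600 μL = 625 μL total → factor 625/25 = 25
Step 5: 0.25 mL + 2.75 mL = 3 mL total → factor 3/0.25 = 12
Overall dilution factor = 8 × 6 × 12.5 × 25 × 12 = 1.8 × 10^5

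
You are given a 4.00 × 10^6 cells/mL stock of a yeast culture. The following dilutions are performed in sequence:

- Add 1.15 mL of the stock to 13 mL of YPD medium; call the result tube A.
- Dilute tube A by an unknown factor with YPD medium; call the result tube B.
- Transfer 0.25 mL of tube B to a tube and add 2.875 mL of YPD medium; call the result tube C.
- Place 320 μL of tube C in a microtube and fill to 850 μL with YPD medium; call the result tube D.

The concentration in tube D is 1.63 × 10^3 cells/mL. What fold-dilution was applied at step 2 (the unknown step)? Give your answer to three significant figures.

Step 1: 1.15 mL + 13 mL = 14.15 mL total → factor 14.15/1.15 = 12.304
Step 2: unknown factor x
Step 3: 0.25 mL + 2.875 mL = 3.125 mL total → factor 3.125/0.25 = 12.5
Step 4: 320 μL brought to 850 μL → factor 850/320 = 2.6562
Product of known-step factors = 408.54
Overall factor = 4.00 × 10^6 cells/mL / (1.63 × 10^3 cells/mL) = 2454
x = 2454 / 408.54 = 6.01

6.01-fold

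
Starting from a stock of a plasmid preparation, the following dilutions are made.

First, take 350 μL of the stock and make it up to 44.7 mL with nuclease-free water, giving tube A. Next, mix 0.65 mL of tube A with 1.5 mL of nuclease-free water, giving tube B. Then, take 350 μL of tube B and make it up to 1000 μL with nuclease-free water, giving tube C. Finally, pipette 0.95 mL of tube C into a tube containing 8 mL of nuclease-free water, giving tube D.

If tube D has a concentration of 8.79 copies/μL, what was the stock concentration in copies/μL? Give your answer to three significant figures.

1.00 × 10^5 copies/μL

Step 1: 350 μL brought to 44.7 mL → factor 44700/350 = 127.71
Step 2: 0.65 mL + 1.5 mL = 2.15 mL total → factor 2.15/0.65 = 3.3077
Step 3: 350 μL brought to 1000 μL → factor 1000/350 = 2.8571
Step 4: 0.95 mL + 8 mL = 8.95 mL total → factor 8.95/0.95 = 9.4211
Overall dilution factor = 127.71 × 3.3077 × 2.8571 × 9.4211 = 11371
Stock = 8.79 copies/μL × 11371 = 1.00 × 10^5 copies/μL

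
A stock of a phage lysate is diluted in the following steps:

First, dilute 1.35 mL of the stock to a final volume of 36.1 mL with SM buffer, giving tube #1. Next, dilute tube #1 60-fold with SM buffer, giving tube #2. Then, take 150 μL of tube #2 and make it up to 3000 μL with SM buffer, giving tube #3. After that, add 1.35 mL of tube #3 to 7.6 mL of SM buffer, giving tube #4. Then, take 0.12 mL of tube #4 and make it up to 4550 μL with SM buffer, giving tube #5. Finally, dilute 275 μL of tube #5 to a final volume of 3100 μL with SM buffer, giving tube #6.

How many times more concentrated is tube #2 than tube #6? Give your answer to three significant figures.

Step 1: 1.35 mL brought to 36.1 mL → factor 36.1/1.35 = 26.741
Step 2: 60-fold → factor 60
Step 3: 150 μL brought to 3000 μL → factor 3000/150 = 20
Step 4: 1.35 mL + 7.6 mL = 8.95 mL total → factor 8.95/1.35 = 6.6296
Step 5: 0.12 mL brought to 4550 μL → factor 4.55/0.12 = 37.917
Step 6: 275 μL brought to 3100 μL → factor 3100/275 = 11.273
Dilution factor to tube #2 = 1604.4; to tube #6 = 9.0929 × 10^7
[tube #2]/[tube #6] = (factor to tube #6)/(factor to tube #2) = 9.0929 × 10^7/1604.4 = 5.67 × 10^4

5.67 × 10^4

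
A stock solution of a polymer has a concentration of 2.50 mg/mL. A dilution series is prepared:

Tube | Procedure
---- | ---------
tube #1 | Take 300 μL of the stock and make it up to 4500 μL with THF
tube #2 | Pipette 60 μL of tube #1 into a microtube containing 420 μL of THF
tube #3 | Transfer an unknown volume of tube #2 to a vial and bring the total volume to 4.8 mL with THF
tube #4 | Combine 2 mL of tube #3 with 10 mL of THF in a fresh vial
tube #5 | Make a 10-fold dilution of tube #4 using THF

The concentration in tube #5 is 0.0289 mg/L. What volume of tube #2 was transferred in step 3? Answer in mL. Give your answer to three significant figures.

Step 1: 300 μL brought to 4500 μL → factor 4500/300 = 15
Step 2: 60 μL + 420 μL = 480 μL total → factor 480/60 = 8
Step 3: v brought to 4.8 mL → factor = 4.8 mL/v
Step 4: 2 mL + 10 mL = 12 mL total → factor 12/2 = 6
Step 5: 10-fold → factor 10
Product of known-step factors = 7200
Overall factor = 2.50 mg/mL / (0.0289 mg/L) = 86505
Step-3 factor = 86505 / 7200 = 12.015
v = 4.8 mL / 12.015 = 0.400 mL

0.400 mL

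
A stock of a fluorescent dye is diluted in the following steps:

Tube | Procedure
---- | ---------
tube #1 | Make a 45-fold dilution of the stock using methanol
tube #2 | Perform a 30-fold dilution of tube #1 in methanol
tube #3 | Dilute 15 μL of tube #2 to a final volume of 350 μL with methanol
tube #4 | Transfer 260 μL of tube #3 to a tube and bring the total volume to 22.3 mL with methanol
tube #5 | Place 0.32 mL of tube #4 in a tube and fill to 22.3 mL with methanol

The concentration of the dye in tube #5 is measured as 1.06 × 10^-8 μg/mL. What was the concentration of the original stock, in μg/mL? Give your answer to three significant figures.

2.00 μg/mL

Step 1: 45-fold → factor 45
Step 2: 30-fold → factor 30
Step 3: 15 μL brought to 350 μL → factor 350/15 = 23.333
Step 4: 260 μL brought to 22.3 mL → factor 22300/260 = 85.769
Step 5: 0.32 mL brought to 22.3 mL → factor 22.3/0.32 = 69.688
Overall dilution factor = 45 × 30 × 23.333 × 85.769 × 69.688 = 1.8828 × 10^8
Stock = 1.06 × 10^-8 μg/mL × 1.8828 × 10^8 = 2.00 μg/mL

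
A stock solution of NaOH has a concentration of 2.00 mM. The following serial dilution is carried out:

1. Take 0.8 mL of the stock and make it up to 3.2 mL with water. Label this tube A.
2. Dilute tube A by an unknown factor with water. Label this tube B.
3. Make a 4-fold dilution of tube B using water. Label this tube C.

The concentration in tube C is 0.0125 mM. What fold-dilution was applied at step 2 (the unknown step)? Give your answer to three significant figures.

10.0-fold

Step 1: 0.8 mL brought to 3.2 mL → factor 3.2/0.8 = 4
Step 2: unknown factor x
Step 3: 4-fold → factor 4
Product of known-step factors = 16
Overall factor = 2.00 mM / (0.0125 mM) = 160
x = 160 / 16 = 10.0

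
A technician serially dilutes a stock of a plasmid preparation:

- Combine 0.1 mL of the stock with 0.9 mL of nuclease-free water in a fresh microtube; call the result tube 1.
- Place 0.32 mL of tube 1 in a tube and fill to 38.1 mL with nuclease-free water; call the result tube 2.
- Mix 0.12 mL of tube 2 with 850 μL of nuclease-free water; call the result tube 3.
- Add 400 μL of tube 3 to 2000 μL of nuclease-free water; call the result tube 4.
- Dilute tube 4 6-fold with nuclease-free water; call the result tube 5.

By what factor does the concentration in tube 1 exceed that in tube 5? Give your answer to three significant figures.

Step 1: 0.1 mL + 0.9 mL = 1 mL total → factor 1/0.1 = 10
Step 2: 0.32 mL brought to 38.1 mL → factor 38.1/0.32 = 119.06
Step 3: 0.12 mL + 850 μL = 0.97 mL total → factor 0.97/0.12 = 8.0833
Step 4: 400 μL + 2000 μL = 2400 μL total → factor 2400/400 = 6
Step 5: 6-fold → factor 6
Dilution factor to tube 1 = 10; to tube 5 = 3.4647 × 10^5
[tube 1]/[tube 5] = (factor to tube 5)/(factor to tube 1) = 3.4647 × 10^5/10 = 3.46 × 10^4

3.46 × 10^4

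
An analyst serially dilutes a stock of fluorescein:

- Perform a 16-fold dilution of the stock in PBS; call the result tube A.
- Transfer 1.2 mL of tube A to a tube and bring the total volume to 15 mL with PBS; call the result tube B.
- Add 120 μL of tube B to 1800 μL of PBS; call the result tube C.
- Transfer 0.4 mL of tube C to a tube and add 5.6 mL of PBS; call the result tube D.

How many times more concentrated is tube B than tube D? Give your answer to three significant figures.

240

Step 1: 16-fold → factor 16
Step 2: 1.2 mL brought to 15 mL → factor 15/1.2 = 12.5
Step 3: 120 μL + 1800 μL = 1920 μL total → factor 1920/120 = 16
Step 4: 0.4 mL + 5.6 mL = 6 mL total → factor 6/0.4 = 15
Dilution factor to tube B = 200; to tube D = 48000
[tube B]/[tube D] = (factor to tube D)/(factor to tube B) = 48000/200 = 240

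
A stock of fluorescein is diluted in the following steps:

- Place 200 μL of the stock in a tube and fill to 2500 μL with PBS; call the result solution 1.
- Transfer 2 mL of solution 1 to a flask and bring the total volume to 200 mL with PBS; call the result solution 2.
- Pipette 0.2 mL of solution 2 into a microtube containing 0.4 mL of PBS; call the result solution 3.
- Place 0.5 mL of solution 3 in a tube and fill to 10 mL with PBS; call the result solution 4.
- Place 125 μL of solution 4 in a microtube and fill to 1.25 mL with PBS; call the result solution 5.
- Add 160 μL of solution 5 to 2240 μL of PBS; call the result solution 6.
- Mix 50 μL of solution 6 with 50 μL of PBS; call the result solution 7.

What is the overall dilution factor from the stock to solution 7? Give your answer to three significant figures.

2.25 × 10^7

Step 1: 200 μL brought to 2500 μL → factor 2500/200 = 12.5
Step 2: 2 mL brought to 200 mL → factor 200/2 = 100
Step 3: 0.2 mL + 0.4 mL = 0.6 mL total → factor 0.6/0.2 = 3
Step 4: 0.5 mL brought to 10 mL → factor 10/0.5 = 20
Step 5: 125 μL brought to 1.25 mL → factor 1250/125 = 10
Step 6: 160 μL + 2240 μL = 2400 μL total → factor 2400/160 = 15
Step 7: 50 μL + 50 μL = 100 μL total → factor 100/50 = 2
Overall dilution factor = 12.5 × 100 × 3 × 20 × 10 × 15 × 2 = 2.25 × 10^7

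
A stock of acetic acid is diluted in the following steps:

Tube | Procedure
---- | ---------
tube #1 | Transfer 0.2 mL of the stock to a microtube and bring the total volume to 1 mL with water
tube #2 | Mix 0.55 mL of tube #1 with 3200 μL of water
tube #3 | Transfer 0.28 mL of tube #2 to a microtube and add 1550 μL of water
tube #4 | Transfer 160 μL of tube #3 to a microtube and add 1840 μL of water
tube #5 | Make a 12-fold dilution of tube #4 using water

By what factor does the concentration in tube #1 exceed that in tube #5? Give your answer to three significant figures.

Step 1: 0.2 mL brought to 1 mL → factor 1/0.2 = 5
Step 2: 0.55 mL + 3200 μL = 3.75 mL total → factor 3.75/0.55 = 6.8182
Step 3: 0.28 mL + 1550 μL = 1.83 mL total → factor 1.83/0.28 = 6.5357
Step 4: 160 μL + 1840 μL = 2000 μL total → factor 2000/160 = 12.5
Step 5: 12-fold → factor 12
Dilution factor to tube #1 = 5; to tube #5 = 33421
[tube #1]/[tube #5] = (factor to tube #5)/(factor to tube #1) = 33421/5 = 6.68 × 10^3

6.68 × 10^3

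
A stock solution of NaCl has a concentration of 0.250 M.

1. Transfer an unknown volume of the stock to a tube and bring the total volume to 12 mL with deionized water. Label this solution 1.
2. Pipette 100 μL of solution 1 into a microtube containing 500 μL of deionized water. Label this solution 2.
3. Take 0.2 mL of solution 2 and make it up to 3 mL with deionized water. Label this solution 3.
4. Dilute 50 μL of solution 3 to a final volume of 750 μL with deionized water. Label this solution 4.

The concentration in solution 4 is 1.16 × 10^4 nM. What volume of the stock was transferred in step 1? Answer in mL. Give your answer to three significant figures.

Step 1: v brought to 12 mL → factor = 12 mL/v
Step 2: 100 μL + 500 μL = 600 μL total → factor 600/100 = 6
Step 3: 0.2 mL brought to 3 mL → factor 3/0.2 = 15
Step 4: 50 μL brought to 750 μL → factor 750/50 = 15
Product of known-step factors = 1350
Overall factor = 0.250 M / (1.16 × 10^4 nM) = 21552
Step-1 factor = 21552 / 1350 = 15.964
v = 12 mL / 15.964 = 0.752 mL

0.752 mL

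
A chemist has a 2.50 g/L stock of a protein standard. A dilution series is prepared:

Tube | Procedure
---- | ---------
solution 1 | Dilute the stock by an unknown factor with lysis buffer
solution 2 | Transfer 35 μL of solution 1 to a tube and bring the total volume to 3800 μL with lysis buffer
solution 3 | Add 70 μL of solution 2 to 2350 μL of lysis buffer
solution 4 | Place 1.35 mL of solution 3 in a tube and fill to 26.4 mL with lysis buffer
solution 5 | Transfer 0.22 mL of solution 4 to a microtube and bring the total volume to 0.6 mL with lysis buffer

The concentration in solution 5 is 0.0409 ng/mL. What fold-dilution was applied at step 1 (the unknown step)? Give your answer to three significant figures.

305-fold

Step 1: unknown factor x
Step 2: 35 μL brought to 3800 μL → factor 3800/35 = 108.57
Step 3: 70 μL + 2350 μL = 2420 μL total → factor 2420/70 = 34.571
Step 4: 1.35 mL brought to 26.4 mL → factor 26.4/1.35 = 19.556
Step 5: 0.22 mL brought to 0.6 mL → factor 0.6/0.22 = 2.7273
Product of known-step factors = 2.0019 × 10^5
Overall factor = 2.50 g/L / (0.0409 ng/mL) = 6.1125 × 10^7
x = 6.1125 × 10^7 / 2.0019 × 10^5 = 305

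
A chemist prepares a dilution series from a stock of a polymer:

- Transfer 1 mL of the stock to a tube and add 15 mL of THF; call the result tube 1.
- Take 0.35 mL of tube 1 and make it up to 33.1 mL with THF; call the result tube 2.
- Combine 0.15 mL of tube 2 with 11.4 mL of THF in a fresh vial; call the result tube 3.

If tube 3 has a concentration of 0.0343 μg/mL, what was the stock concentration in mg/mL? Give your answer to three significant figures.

4.00 mg/mL

Step 1: 1 mL + 15 mL = 16 mL total → factor 16/1 = 16
Step 2: 0.35 mL brought to 33.1 mL → factor 33.1/0.35 = 94.571
Step 3: 0.15 mL + 11.4 mL = 11.55 mL total → factor 11.55/0.15 = 77
Overall dilution factor = 16 × 94.571 × 77 = 1.1651 × 10^5
Stock = 0.0343 μg/mL × 1.1651 × 10^5 = 3996 μg/mL = 4.00 mg/mL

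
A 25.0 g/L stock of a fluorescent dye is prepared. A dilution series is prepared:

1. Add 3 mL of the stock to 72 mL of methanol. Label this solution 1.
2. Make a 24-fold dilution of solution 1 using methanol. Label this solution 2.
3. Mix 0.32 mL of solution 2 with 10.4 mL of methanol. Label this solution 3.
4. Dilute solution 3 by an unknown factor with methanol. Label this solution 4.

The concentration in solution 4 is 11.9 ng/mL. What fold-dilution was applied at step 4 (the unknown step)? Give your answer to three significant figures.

Step 1: 3 mL + 72 mL = 75 mL total → factor 75/3 = 25
Step 2: 24-fold → factor 24
Step 3: 0.32 mL + 10.4 mL = 10.72 mL total → factor 10.72/0.32 = 33.5
Step 4: unknown factor x
Product of known-step factors = 20100
Overall factor = 25.0 g/L / (11.9 ng/mL) = 2.1008 × 10^6
x = 2.1008 × 10^6 / 20100 = 105

105-fold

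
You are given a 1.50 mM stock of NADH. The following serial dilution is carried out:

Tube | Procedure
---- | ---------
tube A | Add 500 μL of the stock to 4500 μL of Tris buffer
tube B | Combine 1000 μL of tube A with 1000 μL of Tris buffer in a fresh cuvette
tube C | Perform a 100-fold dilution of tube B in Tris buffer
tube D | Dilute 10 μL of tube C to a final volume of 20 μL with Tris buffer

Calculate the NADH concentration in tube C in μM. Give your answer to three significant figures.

0.750 μM

Step 1: 500 μL + 4500 μL = 5000 μL total → factor 5000/500 = 10
Step 2: 1000 μL + 1000 μL = 2000 μL total → factor 2000/1000 = 2
Step 3: 100-fold → factor 100
Dilution factor through tube C = 10 × 2 × 100 = 2000
[tube C] = 1.50 mM / 2000 = 0.0007500 mM = 0.750 μM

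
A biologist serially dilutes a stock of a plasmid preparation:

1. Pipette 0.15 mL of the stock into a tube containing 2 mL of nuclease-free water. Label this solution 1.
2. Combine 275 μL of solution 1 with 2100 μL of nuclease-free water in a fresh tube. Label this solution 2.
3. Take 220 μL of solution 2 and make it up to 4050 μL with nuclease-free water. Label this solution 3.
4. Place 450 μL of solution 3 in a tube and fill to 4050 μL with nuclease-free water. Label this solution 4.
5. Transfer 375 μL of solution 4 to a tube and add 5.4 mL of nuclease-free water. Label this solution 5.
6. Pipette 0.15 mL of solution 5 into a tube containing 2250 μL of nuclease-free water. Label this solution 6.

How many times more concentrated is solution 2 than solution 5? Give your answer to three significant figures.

Step 1: 0.15 mL + 2 mL = 2.15 mL total → factor 2.15/0.15 = 14.333
Step 2: 275 μL + 2100 μL = 2375 μL total → factor 2375/275 = 8.6364
Step 3: 220 μL brought to 4050 μL → factor 4050/220 = 18.409
Step 4: 450 μL brought to 4050 μL → factor 4050/450 = 9
Step 5: 375 μL + 5.4 mL = 5775 μL total → factor 5775/375 = 15.4
Dilution factor to solution 2 = 123.79; to solution 5 = 3.1584 × 10^5
[solution 2]/[solution 5] = (factor to solution 5)/(factor to solution 2) = 3.1584 × 10^5/123.79 = 2.55 × 10^3

2.55 × 10^3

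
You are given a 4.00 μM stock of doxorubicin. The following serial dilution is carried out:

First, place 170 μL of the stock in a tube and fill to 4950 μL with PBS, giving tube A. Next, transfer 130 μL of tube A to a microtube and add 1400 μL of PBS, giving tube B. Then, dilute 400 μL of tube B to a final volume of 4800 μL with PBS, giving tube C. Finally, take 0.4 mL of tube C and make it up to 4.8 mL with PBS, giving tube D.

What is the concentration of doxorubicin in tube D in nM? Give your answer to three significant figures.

0.0811 nM

Step 1: 170 μL brought to 4950 μL → factor 4950/170 = 29.118
Step 2: 130 μL + 1400 μL = 1530 μL total → factor 1530/130 = 11.769
Step 3: 400 μL brought to 4800 μL → factor 4800/400 = 12
Step 4: 0.4 mL brought to 4.8 mL → factor 4.8/0.4 = 12
Overall dilution factor = 29.118 × 11.769 × 12 × 12 = 49348
Final = 4.00 μM / 49348 = 8.106 × 10^-5 μM = 0.0811 nM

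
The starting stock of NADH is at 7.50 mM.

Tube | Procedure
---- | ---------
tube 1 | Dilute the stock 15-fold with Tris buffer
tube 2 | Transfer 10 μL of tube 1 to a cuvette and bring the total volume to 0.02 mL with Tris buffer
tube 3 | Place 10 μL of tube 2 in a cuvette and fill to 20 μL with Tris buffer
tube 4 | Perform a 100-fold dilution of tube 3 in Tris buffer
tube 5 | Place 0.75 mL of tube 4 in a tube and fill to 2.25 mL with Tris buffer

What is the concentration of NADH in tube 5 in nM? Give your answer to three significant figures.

417 nM

Step 1: 15-fold → factor 15
Step 2: 10 μL brought to 0.02 mL → factor 20/10 = 2
Step 3: 10 μL brought to 20 μL → factor 20/10 = 2
Step 4: 100-fold → factor 100
Step 5: 0.75 mL brought to 2.25 mL → factor 2.25/0.75 = 3
Overall dilution factor = 15 × 2 × 2 × 100 × 3 = 18000
Final = 7.50 mM / 18000 = 0.0004167 mM = 417 nM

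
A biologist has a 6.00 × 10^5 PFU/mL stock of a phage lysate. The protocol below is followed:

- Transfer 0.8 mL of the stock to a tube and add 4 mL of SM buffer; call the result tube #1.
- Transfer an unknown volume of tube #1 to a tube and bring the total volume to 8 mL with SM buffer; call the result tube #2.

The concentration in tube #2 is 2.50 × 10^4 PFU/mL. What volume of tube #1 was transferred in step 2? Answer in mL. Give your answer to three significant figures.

Step 1: 0.8 mL + 4 mL = 4.8 mL total → factor 4.8/0.8 = 6
Step 2: v brought to 8 mL → factor = 8 mL/v
Product of known-step factors = 6
Overall factor = 6.00 × 10^5 PFU/mL / (2.50 × 10^4 PFU/mL) = 24
Step-2 factor = 24 / 6 = 4
v = 8 mL / 4 = 2.00 mL

2.00 mL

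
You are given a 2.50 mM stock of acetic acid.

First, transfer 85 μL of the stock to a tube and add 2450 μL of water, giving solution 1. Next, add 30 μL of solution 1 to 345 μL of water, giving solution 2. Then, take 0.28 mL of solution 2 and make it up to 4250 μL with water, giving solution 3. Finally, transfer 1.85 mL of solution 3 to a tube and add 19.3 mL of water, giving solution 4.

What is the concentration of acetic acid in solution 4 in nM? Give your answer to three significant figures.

Step 1: 85 μL + 2450 μL = 2535 μL total → factor 2535/85 = 29.824
Step 2: 30 μL + 345 μL = 375 μL total → factor 375/30 = 12.5
Step 3: 0.28 mL brought to 4250 μL → factor 4.25/0.28 = 15.179
Step 4: 1.85 mL + 19.3 mL = 21.15 mL total → factor 21.15/1.85 = 11.432
Overall dilution factor = 29.824 × 12.5 × 15.179 × 11.432 = 64690
Final = 2.50 mM / 64690 = 3.865 × 10^-5 mM = 38.6 nM

38.6 nM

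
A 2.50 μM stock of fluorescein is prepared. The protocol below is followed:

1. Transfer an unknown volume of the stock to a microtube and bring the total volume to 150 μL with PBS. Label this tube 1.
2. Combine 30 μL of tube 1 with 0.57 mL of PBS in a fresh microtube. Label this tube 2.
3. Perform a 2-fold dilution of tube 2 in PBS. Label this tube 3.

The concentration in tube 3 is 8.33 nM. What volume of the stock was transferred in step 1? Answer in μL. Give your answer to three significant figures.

20.0 μL

Step 1: v brought to 150 μL → factor = 150 μL/v
Step 2: 30 μL + 0.57 mL = 600 μL total → factor 600/30 = 20
Step 3: 2-fold → factor 2
Product of known-step factors = 40
Overall factor = 2.50 μM / (8.33 nM) = 300.12
Step-1 factor = 300.12 / 40 = 7.503
v = 150 μL / 7.503 = 20.0 μL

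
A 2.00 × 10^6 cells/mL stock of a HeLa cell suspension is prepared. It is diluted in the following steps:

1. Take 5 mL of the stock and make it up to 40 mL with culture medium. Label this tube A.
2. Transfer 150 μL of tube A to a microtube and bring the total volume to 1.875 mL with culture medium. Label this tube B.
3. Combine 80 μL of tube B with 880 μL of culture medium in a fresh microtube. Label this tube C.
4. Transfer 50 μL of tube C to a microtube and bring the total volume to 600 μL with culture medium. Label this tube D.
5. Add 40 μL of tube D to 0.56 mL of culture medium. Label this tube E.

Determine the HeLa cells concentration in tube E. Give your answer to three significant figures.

9.26 cells/mL

Step 1: 5 mL brought to 40 mL → factor 40/5 = 8
Step 2: 150 μL brought to 1.875 mL → factor 1875/150 = 12.5
Step 3: 80 μL + 880 μL = 960 μL total → factor 960/80 = 12
Step 4: 50 μL brought to 600 μL → factor 600/50 = 12
Step 5: 40 μL + 0.56 mL = 600 μL total → factor 600/40 = 15
Overall dilution factor = 8 × 12.5 × 12 × 12 × 15 = 2.16 × 10^5
Final = 2.00 × 10^6 cells/mL / 2.16 × 10^5 = 9.26 cells/mL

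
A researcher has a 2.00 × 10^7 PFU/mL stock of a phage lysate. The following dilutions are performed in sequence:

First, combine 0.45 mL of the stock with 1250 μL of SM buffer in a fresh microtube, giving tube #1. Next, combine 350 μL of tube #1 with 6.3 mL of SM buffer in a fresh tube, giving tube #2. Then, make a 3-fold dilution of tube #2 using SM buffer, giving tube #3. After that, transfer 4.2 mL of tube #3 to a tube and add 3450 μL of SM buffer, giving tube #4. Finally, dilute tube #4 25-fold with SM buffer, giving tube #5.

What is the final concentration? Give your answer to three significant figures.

2.04 × 10^3 PFU/mL

Step 1: 0.45 mL + 1250 μL = 1.7 mL total → factor 1.7/0.45 = 3.7778
Step 2: 350 μL + 6.3 mL = 6650 μL total → factor 6650/350 = 19
Step 3: 3-fold → factor 3
Step 4: 4.2 mL + 3450 μL = 7.65 mL total → factor 7.65/4.2 = 1.8214
Step 5: 25-fold → factor 25
Overall dilution factor = 3.7778 × 19 × 3 × 1.8214 × 25 = 9805.4
Final = 2.00 × 10^7 PFU/mL / 9805.4 = 2.04 × 10^3 PFU/mL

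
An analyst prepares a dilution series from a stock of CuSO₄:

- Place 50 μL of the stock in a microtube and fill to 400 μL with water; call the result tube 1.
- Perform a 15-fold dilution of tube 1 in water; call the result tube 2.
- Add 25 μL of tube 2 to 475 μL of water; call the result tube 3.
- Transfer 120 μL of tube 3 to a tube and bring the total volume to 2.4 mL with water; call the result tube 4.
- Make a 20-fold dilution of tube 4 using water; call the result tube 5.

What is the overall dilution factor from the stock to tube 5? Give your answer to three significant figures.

9.60 × 10^5

Step 1: 50 μL brought to 400 μL → factor 400/50 = 8
Step 2: 15-fold → factor 15
Step 3: 25 μL + 475 μL = 500 μL total → factor 500/25 = 20
Step 4: 120 μL brought to 2.4 mL → factor 2400/120 = 20
Step 5: 20-fold → factor 20
Overall dilution factor = 8 × 15 × 20 × 20 × 20 = 9.6 × 10^5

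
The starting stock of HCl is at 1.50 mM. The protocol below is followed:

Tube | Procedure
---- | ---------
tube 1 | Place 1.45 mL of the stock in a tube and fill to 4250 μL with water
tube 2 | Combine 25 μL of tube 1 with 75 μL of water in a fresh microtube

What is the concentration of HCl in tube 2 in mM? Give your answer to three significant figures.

Step 1: 1.45 mL brought to 4250 μL → factor 4.25/1.45 = 2.931
Step 2: 25 μL + 75 μL = 100 μL total → factor 100/25 = 4
Overall dilution factor = 2.931 × 4 = 11.724
Final = 1.50 mM / 11.724 = 0.128 mM

0.128 mM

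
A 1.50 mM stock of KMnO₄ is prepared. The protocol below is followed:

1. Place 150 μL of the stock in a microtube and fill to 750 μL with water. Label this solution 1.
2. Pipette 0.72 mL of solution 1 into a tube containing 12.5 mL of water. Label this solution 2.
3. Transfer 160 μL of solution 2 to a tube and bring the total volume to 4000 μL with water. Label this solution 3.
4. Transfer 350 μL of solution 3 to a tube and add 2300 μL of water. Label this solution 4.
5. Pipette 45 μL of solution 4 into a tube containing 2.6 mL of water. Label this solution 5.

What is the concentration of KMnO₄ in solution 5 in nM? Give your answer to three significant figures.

1.47 nM

Step 1: 150 μL brought to 750 μL → factor 750/150 = 5
Step 2: 0.72 mL + 12.5 mL = 13.22 mL total → factor 13.22/0.72 = 18.361
Step 3: 160 μL brought to 4000 μL → factor 4000/160 = 25
Step 4: 350 μL + 2300 μL = 2650 μL total → factor 2650/350 = 7.5714
Step 5: 45 μL + 2.6 mL = 2645 μL total → factor 2645/45 = 58.778
Overall dilution factor = 5 × 18.361 × 25 × 7.5714 × 58.778 = 1.0214 × 10^6
Final = 1.50 mM / 1.0214 × 10^6 = 1.469 × 10^-6 mM = 1.47 nM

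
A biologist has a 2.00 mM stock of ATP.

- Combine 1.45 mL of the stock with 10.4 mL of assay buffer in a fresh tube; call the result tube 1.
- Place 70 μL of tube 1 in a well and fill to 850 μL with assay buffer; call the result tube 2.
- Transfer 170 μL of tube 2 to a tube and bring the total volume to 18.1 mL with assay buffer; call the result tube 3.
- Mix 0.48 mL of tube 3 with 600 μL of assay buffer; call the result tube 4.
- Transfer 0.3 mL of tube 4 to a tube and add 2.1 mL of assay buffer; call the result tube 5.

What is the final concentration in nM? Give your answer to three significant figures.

Step 1: 1.45 mL + 10.4 mL = 11.85 mL total → factor 11.85/1.45 = 8.1724
Step 2: 70 μL brought to 850 μL → factor 850/70 = 12.143
Step 3: 170 μL brought to 18.1 mL → factor 18100/170 = 106.47
Step 4: 0.48 mL + 600 μL = 1.08 mL total → factor 1.08/0.48 = 2.25
Step 5: 0.3 mL + 2.1 mL = 2.4 mL total → factor 2.4/0.3 = 8
Overall dilution factor = 8.1724 × 12.143 × 106.47 × 2.25 × 8 = 1.9018 × 10^5
Final = 2.00 mM / 1.9018 × 10^5 = 1.052 × 10^-5 mM = 10.5 nM

10.5 nM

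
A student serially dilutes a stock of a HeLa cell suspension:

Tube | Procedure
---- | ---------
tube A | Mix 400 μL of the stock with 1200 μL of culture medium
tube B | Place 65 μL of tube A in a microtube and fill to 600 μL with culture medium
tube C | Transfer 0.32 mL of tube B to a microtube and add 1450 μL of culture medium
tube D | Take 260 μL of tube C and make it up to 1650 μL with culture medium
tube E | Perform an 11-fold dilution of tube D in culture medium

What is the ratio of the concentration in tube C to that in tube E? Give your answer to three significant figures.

Step 1: 400 μL + 1200 μL = 1600 μL total → factor 1600/400 = 4
Step 2: 65 μL brought to 600 μL → factor 600/65 = 9.2308
Step 3: 0.32 mL + 1450 μL = 1.77 mL total → factor 1.77/0.32 = 5.5312
Step 4: 260 μL brought to 1650 μL → factor 1650/260 = 6.3462
Step 5: 11-fold → factor 11
Dilution factor to tube C = 204.23; to tube E = 14257
[tube C]/[tube E] = (factor to tube E)/(factor to tube C) = 14257/204.23 = 69.8

69.8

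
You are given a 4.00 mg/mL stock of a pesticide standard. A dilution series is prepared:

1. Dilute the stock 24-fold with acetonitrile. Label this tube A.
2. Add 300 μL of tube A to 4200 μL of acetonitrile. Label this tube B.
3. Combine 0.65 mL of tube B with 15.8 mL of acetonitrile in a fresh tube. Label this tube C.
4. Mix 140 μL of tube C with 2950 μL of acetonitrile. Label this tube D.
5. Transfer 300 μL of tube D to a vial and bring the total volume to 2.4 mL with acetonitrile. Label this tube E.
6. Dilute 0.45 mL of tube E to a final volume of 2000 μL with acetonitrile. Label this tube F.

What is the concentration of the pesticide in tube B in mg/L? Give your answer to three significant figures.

11.1 mg/L

Step 1: 24-fold → factor 24
Step 2: 300 μL + 4200 μL = 4500 μL total → factor 4500/300 = 15
Dilution factor through tube B = 24 × 15 = 360
[tube B] = 4.00 mg/mL / 360 = 0.01111 mg/mL = 11.1 mg/L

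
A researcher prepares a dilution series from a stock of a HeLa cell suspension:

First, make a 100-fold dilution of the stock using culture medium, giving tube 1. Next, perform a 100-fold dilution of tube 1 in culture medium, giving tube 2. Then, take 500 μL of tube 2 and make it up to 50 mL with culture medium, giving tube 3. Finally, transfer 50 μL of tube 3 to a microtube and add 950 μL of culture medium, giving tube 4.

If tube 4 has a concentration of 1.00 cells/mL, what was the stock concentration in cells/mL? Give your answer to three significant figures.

2.00 × 10^7 cells/mL

Step 1: 100-fold → factor 100
Step 2: 100-fold → factor 100
Step 3: 500 μL brought to 50 mL → factor 50000/500 = 100
Step 4: 50 μL + 950 μL = 1000 μL total → factor 1000/50 = 20
Overall dilution factor = 100 × 100 × 100 × 20 = 2 × 10^7
Stock = 1.00 cells/mL × 2 × 10^7 = 2.00 × 10^7 cells/mL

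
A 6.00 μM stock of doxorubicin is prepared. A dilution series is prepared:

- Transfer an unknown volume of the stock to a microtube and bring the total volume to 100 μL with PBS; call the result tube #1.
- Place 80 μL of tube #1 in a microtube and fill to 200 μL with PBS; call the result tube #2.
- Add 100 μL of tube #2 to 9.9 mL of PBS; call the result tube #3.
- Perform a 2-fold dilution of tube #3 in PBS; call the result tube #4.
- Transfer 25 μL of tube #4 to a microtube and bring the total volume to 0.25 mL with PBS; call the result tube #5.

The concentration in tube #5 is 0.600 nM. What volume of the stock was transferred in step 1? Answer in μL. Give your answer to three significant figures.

Step 1: v brought to 100 μL → factor = 100 μL/v
Step 2: 80 μL brought to 200 μL → factor 200/80 = 2.5
Step 3: 100 μL + 9.9 mL = 10000 μL total → factor 10000/100 = 100
Step 4: 2-fold → factor 2
Step 5: 25 μL brought to 0.25 mL → factor 250/25 = 10
Product of known-step factors = 5000
Overall factor = 6.00 μM / (0.600 nM) = 10000
Step-1 factor = 10000 / 5000 = 2
v = 100 μL / 2 = 50.0 μL

50.0 μL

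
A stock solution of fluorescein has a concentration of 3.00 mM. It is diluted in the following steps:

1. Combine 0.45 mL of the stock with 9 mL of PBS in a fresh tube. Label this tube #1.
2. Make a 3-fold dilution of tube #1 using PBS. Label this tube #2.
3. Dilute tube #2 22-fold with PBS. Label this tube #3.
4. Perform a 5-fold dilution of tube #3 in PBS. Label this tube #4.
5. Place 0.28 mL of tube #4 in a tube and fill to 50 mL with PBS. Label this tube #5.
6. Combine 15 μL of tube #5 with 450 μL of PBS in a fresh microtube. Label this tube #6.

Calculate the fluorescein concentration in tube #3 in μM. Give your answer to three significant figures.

2.16 μM

Step 1: 0.45 mL + 9 mL = 9.45 mL total → factor 9.45/0.45 = 21
Step 2: 3-fold → factor 3
Step 3: 22-fold → factor 22
Dilution factor through tube #3 = 21 × 3 × 22 = 1386
[tube #3] = 3.00 mM / 1386 = 0.002165 mM = 2.16 μM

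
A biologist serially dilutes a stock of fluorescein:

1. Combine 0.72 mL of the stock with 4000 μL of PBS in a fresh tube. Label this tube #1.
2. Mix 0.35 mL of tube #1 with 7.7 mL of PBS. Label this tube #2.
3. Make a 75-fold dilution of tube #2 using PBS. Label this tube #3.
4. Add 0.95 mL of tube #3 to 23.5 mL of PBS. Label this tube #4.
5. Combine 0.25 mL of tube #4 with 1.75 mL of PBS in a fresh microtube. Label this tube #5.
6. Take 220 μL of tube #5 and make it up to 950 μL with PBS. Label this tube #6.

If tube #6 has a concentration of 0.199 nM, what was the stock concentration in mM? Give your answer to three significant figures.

Step 1: 0.72 mL + 4000 μL = 4.72 mL total → factor 4.72/0.72 = 6.5556
Step 2: 0.35 mL + 7.7 mL = 8.05 mL total → factor 8.05/0.35 = 23
Step 3: 75-fold → factor 75
Step 4: 0.95 mL + 23.5 mL = 24.45 mL total → factor 24.45/0.95 = 25.737
Step 5: 0.25 mL + 1.75 mL = 2 mL total → factor 2/0.25 = 8
Step 6: 220 μL brought to 950 μL → factor 950/220 = 4.3182
Overall dilution factor = 6.5556 × 23 × 75 × 25.737 × 8 × 4.3182 = 1.0054 × 10^7
Stock = 0.199 nM × 1.0054 × 10^7 = 2.001 × 10^6 nM = 2.00 mM

2.00 mM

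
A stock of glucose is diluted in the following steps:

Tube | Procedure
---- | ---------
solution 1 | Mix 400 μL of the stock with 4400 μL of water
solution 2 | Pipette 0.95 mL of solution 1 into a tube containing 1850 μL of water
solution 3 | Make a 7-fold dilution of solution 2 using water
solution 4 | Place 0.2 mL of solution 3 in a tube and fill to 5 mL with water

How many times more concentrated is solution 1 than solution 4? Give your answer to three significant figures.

516

Step 1: 400 μL + 4400 μL = 4800 μL total → factor 4800/400 = 12
Step 2: 0.95 mL + 1850 μL = 2.8 mL total → factor 2.8/0.95 = 2.9474
Step 3: 7-fold → factor 7
Step 4: 0.2 mL brought to 5 mL → factor 5/0.2 = 25
Dilution factor to solution 1 = 12; to solution 4 = 6189.5
[solution 1]/[solution 4] = (factor to solution 4)/(factor to solution 1) = 6189.5/12 = 516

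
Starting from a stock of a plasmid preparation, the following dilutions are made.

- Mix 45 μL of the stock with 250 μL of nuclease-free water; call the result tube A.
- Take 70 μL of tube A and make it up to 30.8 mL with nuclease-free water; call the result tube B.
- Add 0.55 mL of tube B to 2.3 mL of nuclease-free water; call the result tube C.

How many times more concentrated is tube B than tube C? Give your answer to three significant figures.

5.18

Step 1: 45 μL + 250 μL = 295 μL total → factor 295/45 = 6.5556
Step 2: 70 μL brought to 30.8 mL → factor 30800/70 = 440
Step 3: 0.55 mL + 2.3 mL = 2.85 mL total → factor 2.85/0.55 = 5.1818
Dilution factor to tube B = 2884.4; to tube C = 14947
[tube B]/[tube C] = (factor to tube C)/(factor to tube B) = 14947/2884.4 = 5.18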